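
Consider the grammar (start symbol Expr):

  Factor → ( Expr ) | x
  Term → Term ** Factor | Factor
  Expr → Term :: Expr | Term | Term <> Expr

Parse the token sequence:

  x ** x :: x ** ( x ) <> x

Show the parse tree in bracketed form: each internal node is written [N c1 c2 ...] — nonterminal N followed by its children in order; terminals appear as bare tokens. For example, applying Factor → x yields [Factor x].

[Expr [Term [Term [Factor x]] ** [Factor x]] :: [Expr [Term [Term [Factor x]] ** [Factor ( [Expr [Term [Factor x]]] )]] <> [Expr [Term [Factor x]]]]]

Expr
Term :: Expr
Term ** Factor :: Expr
Factor ** Factor :: Expr
x ** Factor :: Expr
x ** x :: Expr
x ** x :: Term <> Expr
x ** x :: Term ** Factor <> Expr
x ** x :: Factor ** Factor <> Expr
x ** x :: x ** Factor <> Expr
x ** x :: x ** ( Expr ) <> Expr
x ** x :: x ** ( Term ) <> Expr
x ** x :: x ** ( Factor ) <> Expr
x ** x :: x ** ( x ) <> Expr
x ** x :: x ** ( x ) <> Term
x ** x :: x ** ( x ) <> Factor
x ** x :: x ** ( x ) <> x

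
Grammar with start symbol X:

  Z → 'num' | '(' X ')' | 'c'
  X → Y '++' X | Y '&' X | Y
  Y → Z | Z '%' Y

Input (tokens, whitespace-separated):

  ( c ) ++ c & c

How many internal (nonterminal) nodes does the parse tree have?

12

[X [Y [Z ( [X [Y [Z c]]] )]] ++ [X [Y [Z c]] & [X [Y [Z c]]]]]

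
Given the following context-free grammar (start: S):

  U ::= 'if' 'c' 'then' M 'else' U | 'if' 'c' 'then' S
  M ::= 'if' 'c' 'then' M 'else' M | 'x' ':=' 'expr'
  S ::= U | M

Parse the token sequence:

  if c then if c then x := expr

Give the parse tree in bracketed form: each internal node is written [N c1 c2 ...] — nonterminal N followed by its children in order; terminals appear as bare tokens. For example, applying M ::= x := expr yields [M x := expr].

[S [U if c then [S [U if c then [S [M x := expr]]]]]]

S
U
if c then S
if c then U
if c then if c then S
if c then if c then M
if c then if c then x := expr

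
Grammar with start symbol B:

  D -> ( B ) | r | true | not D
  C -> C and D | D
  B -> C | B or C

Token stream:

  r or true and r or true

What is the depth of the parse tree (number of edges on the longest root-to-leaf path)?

5

[B [B [B [C [D r]]] or [C [C [D true]] and [D r]]] or [C [D true]]]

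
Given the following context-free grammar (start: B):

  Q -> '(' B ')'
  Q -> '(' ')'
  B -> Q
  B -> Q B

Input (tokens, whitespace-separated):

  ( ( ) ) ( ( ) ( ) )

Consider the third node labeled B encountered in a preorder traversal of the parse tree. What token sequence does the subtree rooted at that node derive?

( ( ) ( ) )

[B [Q ( [B [Q ( )]] )] [B [Q ( [B [Q ( )] [B [Q ( )]]] )]]]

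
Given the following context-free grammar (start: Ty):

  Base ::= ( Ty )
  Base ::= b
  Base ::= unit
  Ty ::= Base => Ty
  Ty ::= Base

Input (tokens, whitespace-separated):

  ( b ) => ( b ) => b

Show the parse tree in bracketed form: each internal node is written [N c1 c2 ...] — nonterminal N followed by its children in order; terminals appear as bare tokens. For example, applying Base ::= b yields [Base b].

[Ty [Base ( [Ty [Base b]] )] => [Ty [Base ( [Ty [Base b]] )] => [Ty [Base b]]]]

Ty
Base => Ty
( Ty ) => Ty
( Base ) => Ty
( b ) => Ty
( b ) => Base => Ty
( b ) => ( Ty ) => Ty
( b ) => ( Base ) => Ty
( b ) => ( b ) => Ty
( b ) => ( b ) => Base
( b ) => ( b ) => b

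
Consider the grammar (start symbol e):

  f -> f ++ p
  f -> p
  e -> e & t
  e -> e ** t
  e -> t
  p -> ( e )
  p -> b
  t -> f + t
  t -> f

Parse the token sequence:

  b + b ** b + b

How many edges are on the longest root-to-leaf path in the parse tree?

6

[e [e [t [f [p b]] + [t [f [p b]]]]] ** [t [f [p b]] + [t [f [p b]]]]]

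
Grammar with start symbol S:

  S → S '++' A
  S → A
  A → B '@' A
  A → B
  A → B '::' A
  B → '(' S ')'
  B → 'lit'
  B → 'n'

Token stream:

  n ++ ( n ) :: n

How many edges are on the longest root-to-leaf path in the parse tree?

[S [S [A [B n]]] ++ [A [B ( [S [A [B n]]] )] :: [A [B n]]]]

6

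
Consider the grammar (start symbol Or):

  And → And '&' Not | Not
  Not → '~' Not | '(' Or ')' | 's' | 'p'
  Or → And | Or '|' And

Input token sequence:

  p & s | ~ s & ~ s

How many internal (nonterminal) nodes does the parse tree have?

12

[Or [Or [And [And [Not p]] & [Not s]]] | [And [And [Not ~ [Not s]]] & [Not ~ [Not s]]]]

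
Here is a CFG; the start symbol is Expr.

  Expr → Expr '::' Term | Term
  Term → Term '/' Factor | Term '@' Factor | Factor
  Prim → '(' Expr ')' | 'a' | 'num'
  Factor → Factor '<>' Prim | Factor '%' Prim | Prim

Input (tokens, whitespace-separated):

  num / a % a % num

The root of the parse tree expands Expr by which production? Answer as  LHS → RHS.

Expr → Term

[Expr [Term [Term [Factor [Prim num]]] / [Factor [Factor [Factor [Prim a]] % [Prim a]] % [Prim num]]]]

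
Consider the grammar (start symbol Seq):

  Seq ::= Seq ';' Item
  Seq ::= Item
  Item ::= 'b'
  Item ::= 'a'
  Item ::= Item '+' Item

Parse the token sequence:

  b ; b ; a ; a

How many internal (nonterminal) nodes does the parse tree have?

[Seq [Seq [Seq [Seq [Item b]] ; [Item b]] ; [Item a]] ; [Item a]]

8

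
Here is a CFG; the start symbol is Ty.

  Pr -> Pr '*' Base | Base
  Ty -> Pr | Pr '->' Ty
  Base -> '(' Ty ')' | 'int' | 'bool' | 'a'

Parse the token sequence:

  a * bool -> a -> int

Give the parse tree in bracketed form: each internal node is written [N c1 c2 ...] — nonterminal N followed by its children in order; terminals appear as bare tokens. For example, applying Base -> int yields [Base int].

Ty
Pr -> Ty
Pr * Base -> Ty
Base * Base -> Ty
a * Base -> Ty
a * bool -> Ty
a * bool -> Pr -> Ty
a * bool -> Base -> Ty
a * bool -> a -> Ty
a * bool -> a -> Pr
a * bool -> a -> Base
a * bool -> a -> int

[Ty [Pr [Pr [Base a]] * [Base bool]] -> [Ty [Pr [Base a]] -> [Ty [Pr [Base int]]]]]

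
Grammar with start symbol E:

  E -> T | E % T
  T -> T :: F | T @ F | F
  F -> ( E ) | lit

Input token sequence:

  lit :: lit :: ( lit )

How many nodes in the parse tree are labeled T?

[E [T [T [T [F lit]] :: [F lit]] :: [F ( [E [T [F lit]]] )]]]

4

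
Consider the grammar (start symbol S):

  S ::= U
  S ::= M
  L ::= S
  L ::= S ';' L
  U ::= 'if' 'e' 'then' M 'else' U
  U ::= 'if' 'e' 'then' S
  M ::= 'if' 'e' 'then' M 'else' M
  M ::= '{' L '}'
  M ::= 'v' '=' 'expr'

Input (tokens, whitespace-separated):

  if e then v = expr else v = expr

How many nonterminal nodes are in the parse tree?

4

[S [M if e then [M v = expr] else [M v = expr]]]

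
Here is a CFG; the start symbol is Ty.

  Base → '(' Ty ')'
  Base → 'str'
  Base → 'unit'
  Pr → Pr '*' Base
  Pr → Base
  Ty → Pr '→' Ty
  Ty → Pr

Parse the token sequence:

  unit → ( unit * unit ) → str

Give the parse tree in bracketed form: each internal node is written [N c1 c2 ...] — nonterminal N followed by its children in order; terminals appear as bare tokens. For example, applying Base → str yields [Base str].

[Ty [Pr [Base unit]] → [Ty [Pr [Base ( [Ty [Pr [Pr [Base unit]] * [Base unit]]] )]] → [Ty [Pr [Base str]]]]]

Ty
Pr → Ty
Base → Ty
unit → Ty
unit → Pr → Ty
unit → Base → Ty
unit → ( Ty ) → Ty
unit → ( Pr ) → Ty
unit → ( Pr * Base ) → Ty
unit → ( Base * Base ) → Ty
unit → ( unit * Base ) → Ty
unit → ( unit * unit ) → Ty
unit → ( unit * unit ) → Pr
unit → ( unit * unit ) → Base
unit → ( unit * unit ) → str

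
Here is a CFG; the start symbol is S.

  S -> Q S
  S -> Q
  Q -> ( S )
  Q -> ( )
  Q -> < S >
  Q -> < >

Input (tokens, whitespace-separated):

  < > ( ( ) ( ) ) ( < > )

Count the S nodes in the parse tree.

6

[S [Q < >] [S [Q ( [S [Q ( )] [S [Q ( )]]] )] [S [Q ( [S [Q < >]] )]]]]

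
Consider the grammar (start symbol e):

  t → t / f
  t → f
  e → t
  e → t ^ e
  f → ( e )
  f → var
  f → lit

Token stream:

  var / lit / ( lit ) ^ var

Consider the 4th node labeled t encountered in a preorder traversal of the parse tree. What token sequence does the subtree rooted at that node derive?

lit

[e [t [t [t [f var]] / [f lit]] / [f ( [e [t [f lit]]] )]] ^ [e [t [f var]]]]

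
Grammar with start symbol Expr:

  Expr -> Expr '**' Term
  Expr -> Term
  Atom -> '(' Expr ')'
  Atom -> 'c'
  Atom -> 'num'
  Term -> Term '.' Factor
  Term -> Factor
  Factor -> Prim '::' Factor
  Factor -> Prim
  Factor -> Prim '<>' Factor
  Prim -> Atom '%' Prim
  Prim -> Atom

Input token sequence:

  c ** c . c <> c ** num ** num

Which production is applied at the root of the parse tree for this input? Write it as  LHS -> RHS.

Expr -> Expr '**' Term

[Expr [Expr [Expr [Expr [Term [Factor [Prim [Atom c]]]]] ** [Term [Term [Factor [Prim [Atom c]]]] . [Factor [Prim [Atom c]] <> [Factor [Prim [Atom c]]]]]] ** [Term [Factor [Prim [Atom num]]]]] ** [Term [Factor [Prim [Atom num]]]]]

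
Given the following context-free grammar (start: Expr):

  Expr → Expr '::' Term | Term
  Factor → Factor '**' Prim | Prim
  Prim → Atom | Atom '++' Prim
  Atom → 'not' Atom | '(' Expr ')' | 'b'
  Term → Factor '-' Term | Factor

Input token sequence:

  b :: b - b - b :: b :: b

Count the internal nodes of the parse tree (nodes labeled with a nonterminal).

[Expr [Expr [Expr [Expr [Term [Factor [Prim [Atom b]]]]] :: [Term [Factor [Prim [Atom b]]] - [Term [Factor [Prim [Atom b]]] - [Term [Factor [Prim [Atom b]]]]]]] :: [Term [Factor [Prim [Atom b]]]]] :: [Term [Factor [Prim [Atom b]]]]]

28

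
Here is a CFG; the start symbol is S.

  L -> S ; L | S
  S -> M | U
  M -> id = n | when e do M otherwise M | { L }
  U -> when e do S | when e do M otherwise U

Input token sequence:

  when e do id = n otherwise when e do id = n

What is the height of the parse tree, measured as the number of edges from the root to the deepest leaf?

5

[S [U when e do [M id = n] otherwise [U when e do [S [M id = n]]]]]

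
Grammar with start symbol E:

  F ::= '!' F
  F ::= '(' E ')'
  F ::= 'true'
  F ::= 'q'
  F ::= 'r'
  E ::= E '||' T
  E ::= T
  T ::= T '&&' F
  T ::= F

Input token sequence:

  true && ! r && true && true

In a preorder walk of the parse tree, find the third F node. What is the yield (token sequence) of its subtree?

[E [T [T [T [T [F true]] && [F ! [F r]]] && [F true]] && [F true]]]

r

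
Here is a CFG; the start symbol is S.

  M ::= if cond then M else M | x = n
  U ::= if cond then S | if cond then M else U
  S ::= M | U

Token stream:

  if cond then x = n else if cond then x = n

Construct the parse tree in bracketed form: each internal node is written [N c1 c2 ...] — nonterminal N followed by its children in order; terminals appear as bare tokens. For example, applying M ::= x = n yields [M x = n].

S
U
if cond then M else U
if cond then x = n else U
if cond then x = n else if cond then S
if cond then x = n else if cond then M
if cond then x = n else if cond then x = n

[S [U if cond then [M x = n] else [U if cond then [S [M x = n]]]]]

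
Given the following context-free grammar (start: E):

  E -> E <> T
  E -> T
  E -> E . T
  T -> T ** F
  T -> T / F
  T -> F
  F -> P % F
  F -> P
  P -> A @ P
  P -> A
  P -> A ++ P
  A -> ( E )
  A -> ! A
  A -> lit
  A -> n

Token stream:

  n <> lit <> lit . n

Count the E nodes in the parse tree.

[E [E [E [E [T [F [P [A n]]]]] <> [T [F [P [A lit]]]]] <> [T [F [P [A lit]]]]] . [T [F [P [A n]]]]]

4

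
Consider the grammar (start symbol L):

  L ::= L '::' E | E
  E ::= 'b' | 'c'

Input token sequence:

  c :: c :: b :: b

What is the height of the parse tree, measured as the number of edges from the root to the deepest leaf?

5

[L [L [L [L [E c]] :: [E c]] :: [E b]] :: [E b]]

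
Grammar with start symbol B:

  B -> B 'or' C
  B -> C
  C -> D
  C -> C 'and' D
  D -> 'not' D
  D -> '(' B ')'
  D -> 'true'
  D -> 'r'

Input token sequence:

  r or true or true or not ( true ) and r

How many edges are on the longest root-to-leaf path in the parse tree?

8

[B [B [B [B [C [D r]]] or [C [D true]]] or [C [D true]]] or [C [C [D not [D ( [B [C [D true]]] )]]] and [D r]]]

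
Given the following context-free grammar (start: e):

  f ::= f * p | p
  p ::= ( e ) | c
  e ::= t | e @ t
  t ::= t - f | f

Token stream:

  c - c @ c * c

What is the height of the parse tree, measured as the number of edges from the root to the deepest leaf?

[e [e [t [t [f [p c]]] - [f [p c]]]] @ [t [f [f [p c]] * [p c]]]]

6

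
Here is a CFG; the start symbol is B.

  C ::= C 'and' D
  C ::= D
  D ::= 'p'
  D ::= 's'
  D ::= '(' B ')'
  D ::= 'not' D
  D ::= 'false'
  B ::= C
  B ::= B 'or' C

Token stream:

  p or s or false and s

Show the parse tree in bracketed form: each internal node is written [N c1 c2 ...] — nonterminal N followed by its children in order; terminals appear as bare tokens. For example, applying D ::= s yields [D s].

B
B or C
B or C or C
C or C or C
D or C or C
p or C or C
p or D or C
p or s or C
p or s or C and D
p or s or D and D
p or s or false and D
p or s or false and s

[B [B [B [C [D p]]] or [C [D s]]] or [C [C [D false]] and [D s]]]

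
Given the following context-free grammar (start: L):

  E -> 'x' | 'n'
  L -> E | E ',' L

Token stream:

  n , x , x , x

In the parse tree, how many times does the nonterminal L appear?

4

[L [E n] , [L [E x] , [L [E x] , [L [E x]]]]]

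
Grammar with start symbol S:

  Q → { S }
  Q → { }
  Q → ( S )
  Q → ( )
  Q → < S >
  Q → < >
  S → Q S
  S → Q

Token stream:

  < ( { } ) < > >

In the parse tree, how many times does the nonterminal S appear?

[S [Q < [S [Q ( [S [Q { }]] )] [S [Q < >]]] >]]

4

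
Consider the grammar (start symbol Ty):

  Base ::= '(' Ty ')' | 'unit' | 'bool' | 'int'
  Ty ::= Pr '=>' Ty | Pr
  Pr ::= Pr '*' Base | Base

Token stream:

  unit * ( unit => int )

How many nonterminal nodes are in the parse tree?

[Ty [Pr [Pr [Base unit]] * [Base ( [Ty [Pr [Base unit]] => [Ty [Pr [Base int]]]] )]]]

11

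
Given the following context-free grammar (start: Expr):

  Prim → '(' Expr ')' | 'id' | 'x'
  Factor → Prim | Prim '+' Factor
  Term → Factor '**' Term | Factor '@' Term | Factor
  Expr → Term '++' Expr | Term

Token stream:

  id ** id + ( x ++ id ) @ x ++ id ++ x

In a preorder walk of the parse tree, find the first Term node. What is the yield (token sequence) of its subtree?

[Expr [Term [Factor [Prim id]] ** [Term [Factor [Prim id] + [Factor [Prim ( [Expr [Term [Factor [Prim x]]] ++ [Expr [Term [Factor [Prim id]]]]] )]]] @ [Term [Factor [Prim x]]]]] ++ [Expr [Term [Factor [Prim id]]] ++ [Expr [Term [Factor [Prim x]]]]]]

id ** id + ( x ++ id ) @ x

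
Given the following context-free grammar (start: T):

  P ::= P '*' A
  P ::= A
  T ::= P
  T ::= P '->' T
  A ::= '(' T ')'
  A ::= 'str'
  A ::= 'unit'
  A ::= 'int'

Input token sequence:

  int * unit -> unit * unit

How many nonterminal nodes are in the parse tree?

10

[T [P [P [A int]] * [A unit]] -> [T [P [P [A unit]] * [A unit]]]]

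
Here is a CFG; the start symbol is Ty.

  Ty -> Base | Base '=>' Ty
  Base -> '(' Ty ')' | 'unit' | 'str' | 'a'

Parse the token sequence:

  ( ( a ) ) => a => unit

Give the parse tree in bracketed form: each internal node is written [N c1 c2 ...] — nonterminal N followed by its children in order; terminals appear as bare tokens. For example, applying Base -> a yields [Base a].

[Ty [Base ( [Ty [Base ( [Ty [Base a]] )]] )] => [Ty [Base a] => [Ty [Base unit]]]]

Ty
Base => Ty
( Ty ) => Ty
( Base ) => Ty
( ( Ty ) ) => Ty
( ( Base ) ) => Ty
( ( a ) ) => Ty
( ( a ) ) => Base => Ty
( ( a ) ) => a => Ty
( ( a ) ) => a => Base
( ( a ) ) => a => unit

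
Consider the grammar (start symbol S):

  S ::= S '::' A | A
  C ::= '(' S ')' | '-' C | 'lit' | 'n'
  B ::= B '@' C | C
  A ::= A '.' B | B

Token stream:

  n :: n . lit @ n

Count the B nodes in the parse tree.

4

[S [S [A [B [C n]]]] :: [A [A [B [C n]]] . [B [B [C lit]] @ [C n]]]]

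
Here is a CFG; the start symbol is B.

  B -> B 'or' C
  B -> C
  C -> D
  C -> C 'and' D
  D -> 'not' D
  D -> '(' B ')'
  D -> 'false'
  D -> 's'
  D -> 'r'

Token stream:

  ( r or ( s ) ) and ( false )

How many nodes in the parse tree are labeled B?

5

[B [C [C [D ( [B [B [C [D r]]] or [C [D ( [B [C [D s]]] )]]] )]] and [D ( [B [C [D false]]] )]]]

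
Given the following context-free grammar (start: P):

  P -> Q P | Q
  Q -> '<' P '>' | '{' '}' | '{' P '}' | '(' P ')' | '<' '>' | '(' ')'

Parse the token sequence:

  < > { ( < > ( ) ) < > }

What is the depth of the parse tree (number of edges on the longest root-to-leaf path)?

[P [Q < >] [P [Q { [P [Q ( [P [Q < >] [P [Q ( )]]] )] [P [Q < >]]] }]]]

8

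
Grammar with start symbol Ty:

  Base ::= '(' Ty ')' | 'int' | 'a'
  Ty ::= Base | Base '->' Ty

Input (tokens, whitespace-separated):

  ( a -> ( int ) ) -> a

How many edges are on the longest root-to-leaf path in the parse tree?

[Ty [Base ( [Ty [Base a] -> [Ty [Base ( [Ty [Base int]] )]]] )] -> [Ty [Base a]]]

7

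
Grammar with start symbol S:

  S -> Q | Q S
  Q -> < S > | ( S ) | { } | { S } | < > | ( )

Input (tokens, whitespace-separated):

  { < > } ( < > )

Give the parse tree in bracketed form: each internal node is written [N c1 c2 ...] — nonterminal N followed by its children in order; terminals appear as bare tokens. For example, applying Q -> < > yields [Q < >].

S
Q S
{ S } S
{ Q } S
{ < > } S
{ < > } Q
{ < > } ( S )
{ < > } ( Q )
{ < > } ( < > )

[S [Q { [S [Q < >]] }] [S [Q ( [S [Q < >]] )]]]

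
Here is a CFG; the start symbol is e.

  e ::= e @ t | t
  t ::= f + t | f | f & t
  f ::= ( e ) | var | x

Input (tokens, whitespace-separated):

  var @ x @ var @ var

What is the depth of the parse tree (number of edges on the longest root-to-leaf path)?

6

[e [e [e [e [t [f var]]] @ [t [f x]]] @ [t [f var]]] @ [t [f var]]]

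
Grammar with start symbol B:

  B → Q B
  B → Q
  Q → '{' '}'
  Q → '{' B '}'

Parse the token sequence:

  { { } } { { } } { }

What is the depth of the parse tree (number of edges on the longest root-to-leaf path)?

[B [Q { [B [Q { }]] }] [B [Q { [B [Q { }]] }] [B [Q { }]]]]

5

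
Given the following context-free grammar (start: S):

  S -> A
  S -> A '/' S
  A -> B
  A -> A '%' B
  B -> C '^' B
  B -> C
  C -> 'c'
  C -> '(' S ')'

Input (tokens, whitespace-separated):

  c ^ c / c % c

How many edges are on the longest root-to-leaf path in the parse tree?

6

[S [A [B [C c] ^ [B [C c]]]] / [S [A [A [B [C c]]] % [B [C c]]]]]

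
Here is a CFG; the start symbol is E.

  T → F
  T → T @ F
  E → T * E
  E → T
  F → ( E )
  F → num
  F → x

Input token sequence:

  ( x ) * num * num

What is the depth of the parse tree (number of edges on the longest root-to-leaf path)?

[E [T [F ( [E [T [F x]]] )]] * [E [T [F num]] * [E [T [F num]]]]]

6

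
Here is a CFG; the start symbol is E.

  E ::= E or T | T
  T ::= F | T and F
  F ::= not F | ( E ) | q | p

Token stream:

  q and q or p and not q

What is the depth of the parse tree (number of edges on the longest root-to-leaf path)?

5

[E [E [T [T [F q]] and [F q]]] or [T [T [F p]] and [F not [F q]]]]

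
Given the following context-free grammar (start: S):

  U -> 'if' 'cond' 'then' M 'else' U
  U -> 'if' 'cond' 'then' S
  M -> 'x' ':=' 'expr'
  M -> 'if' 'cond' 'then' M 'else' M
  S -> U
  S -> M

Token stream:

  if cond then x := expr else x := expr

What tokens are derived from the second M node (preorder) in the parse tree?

x := expr

[S [M if cond then [M x := expr] else [M x := expr]]]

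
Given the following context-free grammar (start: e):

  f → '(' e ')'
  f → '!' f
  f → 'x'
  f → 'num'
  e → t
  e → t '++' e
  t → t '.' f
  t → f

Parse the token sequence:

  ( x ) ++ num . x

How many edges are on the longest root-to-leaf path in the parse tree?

6

[e [t [f ( [e [t [f x]]] )]] ++ [e [t [t [f num]] . [f x]]]]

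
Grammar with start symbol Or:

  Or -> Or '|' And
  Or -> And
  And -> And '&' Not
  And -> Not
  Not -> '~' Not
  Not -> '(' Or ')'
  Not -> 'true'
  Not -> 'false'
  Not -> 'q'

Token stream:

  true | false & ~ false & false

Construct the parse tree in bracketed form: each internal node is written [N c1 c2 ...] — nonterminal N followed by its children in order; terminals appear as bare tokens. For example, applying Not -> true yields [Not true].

[Or [Or [And [Not true]]] | [And [And [And [Not false]] & [Not ~ [Not false]]] & [Not false]]]

Or
Or | And
And | And
Not | And
true | And
true | And & Not
true | And & Not & Not
true | Not & Not & Not
true | false & Not & Not
true | false & ~ Not & Not
true | false & ~ false & Not
true | false & ~ false & false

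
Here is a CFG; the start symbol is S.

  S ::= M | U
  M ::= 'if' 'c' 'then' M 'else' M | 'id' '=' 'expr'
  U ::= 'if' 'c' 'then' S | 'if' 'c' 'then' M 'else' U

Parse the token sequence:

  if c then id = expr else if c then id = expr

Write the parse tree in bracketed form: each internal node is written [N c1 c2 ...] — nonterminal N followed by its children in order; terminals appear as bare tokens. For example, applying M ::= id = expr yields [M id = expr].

[S [U if c then [M id = expr] else [U if c then [S [M id = expr]]]]]

S
U
if c then M else U
if c then id = expr else U
if c then id = expr else if c then S
if c then id = expr else if c then M
if c then id = expr else if c then id = expr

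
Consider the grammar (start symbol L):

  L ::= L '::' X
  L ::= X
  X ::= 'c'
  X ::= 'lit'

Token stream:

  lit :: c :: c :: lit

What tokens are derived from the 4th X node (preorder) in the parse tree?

lit

[L [L [L [L [X lit]] :: [X c]] :: [X c]] :: [X lit]]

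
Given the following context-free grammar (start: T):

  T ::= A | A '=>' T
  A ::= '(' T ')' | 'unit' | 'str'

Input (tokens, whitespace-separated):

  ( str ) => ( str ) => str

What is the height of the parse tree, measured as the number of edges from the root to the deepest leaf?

[T [A ( [T [A str]] )] => [T [A ( [T [A str]] )] => [T [A str]]]]

5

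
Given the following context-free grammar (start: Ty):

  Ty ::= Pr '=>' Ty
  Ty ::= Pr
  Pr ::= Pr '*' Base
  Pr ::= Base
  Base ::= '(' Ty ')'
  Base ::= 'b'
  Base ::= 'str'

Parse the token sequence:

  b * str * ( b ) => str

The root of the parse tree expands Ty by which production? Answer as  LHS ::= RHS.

[Ty [Pr [Pr [Pr [Base b]] * [Base str]] * [Base ( [Ty [Pr [Base b]]] )]] => [Ty [Pr [Base str]]]]

Ty ::= Pr '=>' Ty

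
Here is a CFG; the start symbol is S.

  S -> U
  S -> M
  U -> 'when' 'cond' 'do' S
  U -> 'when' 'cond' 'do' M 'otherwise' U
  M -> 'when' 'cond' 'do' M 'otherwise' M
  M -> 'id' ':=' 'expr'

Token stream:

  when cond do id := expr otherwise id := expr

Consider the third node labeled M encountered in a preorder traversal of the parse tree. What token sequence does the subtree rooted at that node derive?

[S [M when cond do [M id := expr] otherwise [M id := expr]]]

id := expr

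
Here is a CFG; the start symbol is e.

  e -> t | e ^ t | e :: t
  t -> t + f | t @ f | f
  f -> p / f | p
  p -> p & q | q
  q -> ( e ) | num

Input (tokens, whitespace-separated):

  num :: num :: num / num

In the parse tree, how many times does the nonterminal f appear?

4

[e [e [e [t [f [p [q num]]]]] :: [t [f [p [q num]]]]] :: [t [f [p [q num]] / [f [p [q num]]]]]]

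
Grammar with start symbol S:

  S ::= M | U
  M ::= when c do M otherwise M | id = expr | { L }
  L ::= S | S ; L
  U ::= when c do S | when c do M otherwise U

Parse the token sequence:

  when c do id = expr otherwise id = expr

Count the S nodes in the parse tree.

1

[S [M when c do [M id = expr] otherwise [M id = expr]]]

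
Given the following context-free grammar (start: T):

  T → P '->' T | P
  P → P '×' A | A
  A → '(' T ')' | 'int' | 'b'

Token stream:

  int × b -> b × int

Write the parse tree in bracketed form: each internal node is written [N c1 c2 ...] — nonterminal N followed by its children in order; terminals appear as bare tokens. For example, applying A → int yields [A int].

T
P -> T
P × A -> T
A × A -> T
int × A -> T
int × b -> T
int × b -> P
int × b -> P × A
int × b -> A × A
int × b -> b × A
int × b -> b × int

[T [P [P [A int]] × [A b]] -> [T [P [P [A b]] × [A int]]]]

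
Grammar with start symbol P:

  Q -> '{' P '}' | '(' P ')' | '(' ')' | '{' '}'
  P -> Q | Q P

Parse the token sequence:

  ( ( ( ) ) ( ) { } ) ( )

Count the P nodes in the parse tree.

6

[P [Q ( [P [Q ( [P [Q ( )]] )] [P [Q ( )] [P [Q { }]]]] )] [P [Q ( )]]]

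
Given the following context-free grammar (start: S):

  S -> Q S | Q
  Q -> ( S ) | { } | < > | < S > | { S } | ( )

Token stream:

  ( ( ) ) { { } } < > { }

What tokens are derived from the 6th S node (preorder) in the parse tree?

[S [Q ( [S [Q ( )]] )] [S [Q { [S [Q { }]] }] [S [Q < >] [S [Q { }]]]]]

{ }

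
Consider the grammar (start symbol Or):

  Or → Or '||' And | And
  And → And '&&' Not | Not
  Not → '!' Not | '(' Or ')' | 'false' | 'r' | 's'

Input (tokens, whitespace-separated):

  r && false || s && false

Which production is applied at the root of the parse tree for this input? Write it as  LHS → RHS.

Or → Or '||' And

[Or [Or [And [And [Not r]] && [Not false]]] || [And [And [Not s]] && [Not false]]]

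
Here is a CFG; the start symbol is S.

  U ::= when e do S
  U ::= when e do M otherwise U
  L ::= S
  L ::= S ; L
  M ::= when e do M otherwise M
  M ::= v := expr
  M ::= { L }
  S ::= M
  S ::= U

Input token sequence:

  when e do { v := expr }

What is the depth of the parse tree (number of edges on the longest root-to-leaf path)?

[S [U when e do [S [M { [L [S [M v := expr]]] }]]]]

7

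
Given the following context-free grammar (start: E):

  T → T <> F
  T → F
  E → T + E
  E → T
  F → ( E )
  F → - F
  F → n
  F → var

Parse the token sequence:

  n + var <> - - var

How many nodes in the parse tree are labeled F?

[E [T [F n]] + [E [T [T [F var]] <> [F - [F - [F var]]]]]]

5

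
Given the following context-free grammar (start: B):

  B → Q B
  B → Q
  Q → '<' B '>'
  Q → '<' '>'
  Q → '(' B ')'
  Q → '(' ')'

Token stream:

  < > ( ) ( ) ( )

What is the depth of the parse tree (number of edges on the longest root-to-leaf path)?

5

[B [Q < >] [B [Q ( )] [B [Q ( )] [B [Q ( )]]]]]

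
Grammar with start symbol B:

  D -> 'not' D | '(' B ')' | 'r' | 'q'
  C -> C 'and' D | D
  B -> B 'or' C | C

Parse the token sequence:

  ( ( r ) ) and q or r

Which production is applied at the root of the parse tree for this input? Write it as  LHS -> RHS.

B -> B 'or' C

[B [B [C [C [D ( [B [C [D ( [B [C [D r]]] )]]] )]] and [D q]]] or [C [D r]]]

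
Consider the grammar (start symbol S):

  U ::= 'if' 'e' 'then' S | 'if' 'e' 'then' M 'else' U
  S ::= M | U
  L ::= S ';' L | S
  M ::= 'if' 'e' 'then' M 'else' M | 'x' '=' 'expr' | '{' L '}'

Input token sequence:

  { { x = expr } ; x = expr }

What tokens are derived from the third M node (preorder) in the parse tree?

x = expr

[S [M { [L [S [M { [L [S [M x = expr]]] }]] ; [L [S [M x = expr]]]] }]]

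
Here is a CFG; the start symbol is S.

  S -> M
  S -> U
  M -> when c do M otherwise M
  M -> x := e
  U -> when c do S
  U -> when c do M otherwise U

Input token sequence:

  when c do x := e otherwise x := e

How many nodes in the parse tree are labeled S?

[S [M when c do [M x := e] otherwise [M x := e]]]

1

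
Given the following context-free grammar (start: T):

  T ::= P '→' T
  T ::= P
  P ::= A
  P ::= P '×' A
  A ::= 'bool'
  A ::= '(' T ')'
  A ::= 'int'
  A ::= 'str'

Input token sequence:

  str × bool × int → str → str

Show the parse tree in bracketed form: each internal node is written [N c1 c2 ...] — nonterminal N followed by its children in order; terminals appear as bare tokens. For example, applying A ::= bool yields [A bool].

[T [P [P [P [A str]] × [A bool]] × [A int]] → [T [P [A str]] → [T [P [A str]]]]]

T
P → T
P × A → T
P × A × A → T
A × A × A → T
str × A × A → T
str × bool × A → T
str × bool × int → T
str × bool × int → P → T
str × bool × int → A → T
str × bool × int → str → T
str × bool × int → str → P
str × bool × int → str → A
str × bool × int → str → str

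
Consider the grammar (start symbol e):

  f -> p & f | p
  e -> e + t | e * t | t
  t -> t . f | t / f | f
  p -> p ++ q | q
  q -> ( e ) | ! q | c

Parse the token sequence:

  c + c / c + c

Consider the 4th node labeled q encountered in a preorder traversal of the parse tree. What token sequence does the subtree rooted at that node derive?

[e [e [e [t [f [p [q c]]]]] + [t [t [f [p [q c]]]] / [f [p [q c]]]]] + [t [f [p [q c]]]]]

c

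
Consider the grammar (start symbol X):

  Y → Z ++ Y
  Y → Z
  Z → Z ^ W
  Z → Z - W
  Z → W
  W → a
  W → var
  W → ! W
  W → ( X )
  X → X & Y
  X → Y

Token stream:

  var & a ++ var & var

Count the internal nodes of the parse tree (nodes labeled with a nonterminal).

[X [X [X [Y [Z [W var]]]] & [Y [Z [W a]] ++ [Y [Z [W var]]]]] & [Y [Z [W var]]]]

15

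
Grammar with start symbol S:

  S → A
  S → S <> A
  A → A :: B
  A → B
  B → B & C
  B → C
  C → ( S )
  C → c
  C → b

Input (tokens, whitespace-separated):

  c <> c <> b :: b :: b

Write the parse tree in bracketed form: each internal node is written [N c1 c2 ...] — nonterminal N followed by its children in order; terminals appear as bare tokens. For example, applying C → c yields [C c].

S
S <> A
S <> A <> A
A <> A <> A
B <> A <> A
C <> A <> A
c <> A <> A
c <> B <> A
c <> C <> A
c <> c <> A
c <> c <> A :: B
c <> c <> A :: B :: B
c <> c <> B :: B :: B
c <> c <> C :: B :: B
c <> c <> b :: B :: B
c <> c <> b :: C :: B
c <> c <> b :: b :: B
c <> c <> b :: b :: C
c <> c <> b :: b :: b

[S [S [S [A [B [C c]]]] <> [A [B [C c]]]] <> [A [A [A [B [C b]]] :: [B [C b]]] :: [B [C b]]]]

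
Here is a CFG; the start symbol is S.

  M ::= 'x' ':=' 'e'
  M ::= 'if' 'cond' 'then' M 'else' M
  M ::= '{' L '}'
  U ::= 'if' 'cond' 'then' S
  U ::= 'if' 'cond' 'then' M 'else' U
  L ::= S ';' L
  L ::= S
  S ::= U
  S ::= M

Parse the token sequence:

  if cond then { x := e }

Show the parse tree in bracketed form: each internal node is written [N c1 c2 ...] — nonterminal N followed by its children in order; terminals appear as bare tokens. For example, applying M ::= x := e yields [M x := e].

S
U
if cond then S
if cond then M
if cond then { L }
if cond then { S }
if cond then { M }
if cond then { x := e }

[S [U if cond then [S [M { [L [S [M x := e]]] }]]]]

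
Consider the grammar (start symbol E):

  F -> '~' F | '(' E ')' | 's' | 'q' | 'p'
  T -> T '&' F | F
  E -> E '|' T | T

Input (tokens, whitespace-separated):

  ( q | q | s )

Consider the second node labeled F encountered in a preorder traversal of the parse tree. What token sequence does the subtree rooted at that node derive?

[E [T [F ( [E [E [E [T [F q]]] | [T [F q]]] | [T [F s]]] )]]]

q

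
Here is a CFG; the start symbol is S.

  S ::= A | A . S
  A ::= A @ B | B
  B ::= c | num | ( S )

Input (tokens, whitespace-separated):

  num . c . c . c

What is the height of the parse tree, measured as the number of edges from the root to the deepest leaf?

6

[S [A [B num]] . [S [A [B c]] . [S [A [B c]] . [S [A [B c]]]]]]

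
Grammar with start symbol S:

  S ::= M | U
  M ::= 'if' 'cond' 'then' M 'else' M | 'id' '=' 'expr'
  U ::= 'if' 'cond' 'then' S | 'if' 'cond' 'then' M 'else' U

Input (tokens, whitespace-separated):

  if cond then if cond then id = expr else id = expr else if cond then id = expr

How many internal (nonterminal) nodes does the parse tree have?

8

[S [U if cond then [M if cond then [M id = expr] else [M id = expr]] else [U if cond then [S [M id = expr]]]]]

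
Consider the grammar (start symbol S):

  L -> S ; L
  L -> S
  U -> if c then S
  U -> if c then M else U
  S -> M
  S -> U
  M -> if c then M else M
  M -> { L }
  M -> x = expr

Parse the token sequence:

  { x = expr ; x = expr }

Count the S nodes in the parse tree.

3

[S [M { [L [S [M x = expr]] ; [L [S [M x = expr]]]] }]]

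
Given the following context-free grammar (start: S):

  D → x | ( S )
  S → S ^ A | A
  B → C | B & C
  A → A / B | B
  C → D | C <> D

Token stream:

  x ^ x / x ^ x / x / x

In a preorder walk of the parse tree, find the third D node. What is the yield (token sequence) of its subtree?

[S [S [S [A [B [C [D x]]]]] ^ [A [A [B [C [D x]]]] / [B [C [D x]]]]] ^ [A [A [A [B [C [D x]]]] / [B [C [D x]]]] / [B [C [D x]]]]]

x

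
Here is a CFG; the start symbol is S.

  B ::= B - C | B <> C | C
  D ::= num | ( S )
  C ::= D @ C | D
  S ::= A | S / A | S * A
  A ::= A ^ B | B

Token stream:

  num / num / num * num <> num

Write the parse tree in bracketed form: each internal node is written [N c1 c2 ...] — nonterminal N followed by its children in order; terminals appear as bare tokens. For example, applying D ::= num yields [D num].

S
S * A
S / A * A
S / A / A * A
A / A / A * A
B / A / A * A
C / A / A * A
D / A / A * A
num / A / A * A
num / B / A * A
num / C / A * A
num / D / A * A
num / num / A * A
num / num / B * A
num / num / C * A
num / num / D * A
num / num / num * A
num / num / num * B
num / num / num * B <> C
num / num / num * C <> C
num / num / num * D <> C
num / num / num * num <> C
num / num / num * num <> D
num / num / num * num <> num

[S [S [S [S [A [B [C [D num]]]]] / [A [B [C [D num]]]]] / [A [B [C [D num]]]]] * [A [B [B [C [D num]]] <> [C [D num]]]]]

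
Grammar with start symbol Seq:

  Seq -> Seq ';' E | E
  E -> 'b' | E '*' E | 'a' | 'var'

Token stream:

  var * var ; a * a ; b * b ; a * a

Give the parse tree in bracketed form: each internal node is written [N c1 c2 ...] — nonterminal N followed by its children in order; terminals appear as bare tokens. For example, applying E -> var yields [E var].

[Seq [Seq [Seq [Seq [E [E var] * [E var]]] ; [E [E a] * [E a]]] ; [E [E b] * [E b]]] ; [E [E a] * [E a]]]

Seq
Seq ; E
Seq ; E ; E
Seq ; E ; E ; E
E ; E ; E ; E
E * E ; E ; E ; E
var * E ; E ; E ; E
var * var ; E ; E ; E
var * var ; E * E ; E ; E
var * var ; a * E ; E ; E
var * var ; a * a ; E ; E
var * var ; a * a ; E * E ; E
var * var ; a * a ; b * E ; E
var * var ; a * a ; b * b ; E
var * var ; a * a ; b * b ; E * E
var * var ; a * a ; b * b ; a * E
var * var ; a * a ; b * b ; a * a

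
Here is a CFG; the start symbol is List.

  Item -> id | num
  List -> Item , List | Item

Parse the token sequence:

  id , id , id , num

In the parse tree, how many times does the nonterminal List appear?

[List [Item id] , [List [Item id] , [List [Item id] , [List [Item num]]]]]

4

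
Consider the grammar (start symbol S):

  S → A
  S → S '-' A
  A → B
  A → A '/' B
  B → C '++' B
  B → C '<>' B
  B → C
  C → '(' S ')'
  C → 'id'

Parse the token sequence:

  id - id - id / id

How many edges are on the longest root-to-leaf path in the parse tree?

[S [S [S [A [B [C id]]]] - [A [B [C id]]]] - [A [A [B [C id]]] / [B [C id]]]]

6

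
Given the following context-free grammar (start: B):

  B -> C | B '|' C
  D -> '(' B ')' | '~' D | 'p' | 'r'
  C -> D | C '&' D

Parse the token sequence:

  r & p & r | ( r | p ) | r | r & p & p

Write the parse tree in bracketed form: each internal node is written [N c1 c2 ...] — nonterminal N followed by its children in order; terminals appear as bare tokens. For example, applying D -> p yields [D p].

[B [B [B [B [C [C [C [D r]] & [D p]] & [D r]]] | [C [D ( [B [B [C [D r]]] | [C [D p]]] )]]] | [C [D r]]] | [C [C [C [D r]] & [D p]] & [D p]]]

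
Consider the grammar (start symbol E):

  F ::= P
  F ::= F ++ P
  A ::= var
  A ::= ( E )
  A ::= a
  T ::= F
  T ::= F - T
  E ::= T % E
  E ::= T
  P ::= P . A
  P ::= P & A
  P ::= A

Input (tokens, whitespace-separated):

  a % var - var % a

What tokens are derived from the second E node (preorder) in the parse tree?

var - var % a

[E [T [F [P [A a]]]] % [E [T [F [P [A var]]] - [T [F [P [A var]]]]] % [E [T [F [P [A a]]]]]]]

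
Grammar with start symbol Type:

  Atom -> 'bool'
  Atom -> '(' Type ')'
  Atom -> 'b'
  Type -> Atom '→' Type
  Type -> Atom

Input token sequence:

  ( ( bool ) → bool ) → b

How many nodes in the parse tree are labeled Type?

5

[Type [Atom ( [Type [Atom ( [Type [Atom bool]] )] → [Type [Atom bool]]] )] → [Type [Atom b]]]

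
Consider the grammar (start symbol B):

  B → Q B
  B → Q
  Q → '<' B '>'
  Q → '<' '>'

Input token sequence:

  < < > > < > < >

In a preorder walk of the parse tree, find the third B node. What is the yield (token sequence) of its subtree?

< > < >

[B [Q < [B [Q < >]] >] [B [Q < >] [B [Q < >]]]]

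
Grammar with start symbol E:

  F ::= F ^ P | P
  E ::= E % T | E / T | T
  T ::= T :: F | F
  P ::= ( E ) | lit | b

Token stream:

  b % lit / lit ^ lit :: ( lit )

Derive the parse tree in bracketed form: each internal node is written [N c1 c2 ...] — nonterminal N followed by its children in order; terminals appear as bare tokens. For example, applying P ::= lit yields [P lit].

E
E / T
E % T / T
T % T / T
F % T / T
P % T / T
b % T / T
b % F / T
b % P / T
b % lit / T
b % lit / T :: F
b % lit / F :: F
b % lit / F ^ P :: F
b % lit / P ^ P :: F
b % lit / lit ^ P :: F
b % lit / lit ^ lit :: F
b % lit / lit ^ lit :: P
b % lit / lit ^ lit :: ( E )
b % lit / lit ^ lit :: ( T )
b % lit / lit ^ lit :: ( F )
b % lit / lit ^ lit :: ( P )
b % lit / lit ^ lit :: ( lit )

[E [E [E [T [F [P b]]]] % [T [F [P lit]]]] / [T [T [F [F [P lit]] ^ [P lit]]] :: [F [P ( [E [T [F [P lit]]]] )]]]]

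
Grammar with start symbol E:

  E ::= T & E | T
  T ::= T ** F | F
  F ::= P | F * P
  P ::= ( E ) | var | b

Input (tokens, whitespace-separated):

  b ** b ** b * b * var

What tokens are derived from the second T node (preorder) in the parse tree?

[E [T [T [T [F [P b]]] ** [F [P b]]] ** [F [F [F [P b]] * [P b]] * [P var]]]]

b ** b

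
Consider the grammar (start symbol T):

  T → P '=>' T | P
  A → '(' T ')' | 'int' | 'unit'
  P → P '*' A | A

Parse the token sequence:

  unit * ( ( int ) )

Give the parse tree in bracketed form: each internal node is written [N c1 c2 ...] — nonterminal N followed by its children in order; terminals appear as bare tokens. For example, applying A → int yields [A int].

T
P
P * A
A * A
unit * A
unit * ( T )
unit * ( P )
unit * ( A )
unit * ( ( T ) )
unit * ( ( P ) )
unit * ( ( A ) )
unit * ( ( int ) )

[T [P [P [A unit]] * [A ( [T [P [A ( [T [P [A int]]] )]]] )]]]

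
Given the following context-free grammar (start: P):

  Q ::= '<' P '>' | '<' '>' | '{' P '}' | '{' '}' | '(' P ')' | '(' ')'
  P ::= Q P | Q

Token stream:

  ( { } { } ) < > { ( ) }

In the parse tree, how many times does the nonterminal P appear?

6

[P [Q ( [P [Q { }] [P [Q { }]]] )] [P [Q < >] [P [Q { [P [Q ( )]] }]]]]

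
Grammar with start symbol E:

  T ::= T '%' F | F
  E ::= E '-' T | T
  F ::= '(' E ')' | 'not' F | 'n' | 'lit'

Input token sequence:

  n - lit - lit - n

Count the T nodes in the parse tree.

[E [E [E [E [T [F n]]] - [T [F lit]]] - [T [F lit]]] - [T [F n]]]

4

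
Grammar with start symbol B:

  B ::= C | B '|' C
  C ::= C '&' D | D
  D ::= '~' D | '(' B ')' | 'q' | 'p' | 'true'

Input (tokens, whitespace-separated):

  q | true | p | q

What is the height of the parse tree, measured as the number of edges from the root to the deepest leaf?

[B [B [B [B [C [D q]]] | [C [D true]]] | [C [D p]]] | [C [D q]]]

6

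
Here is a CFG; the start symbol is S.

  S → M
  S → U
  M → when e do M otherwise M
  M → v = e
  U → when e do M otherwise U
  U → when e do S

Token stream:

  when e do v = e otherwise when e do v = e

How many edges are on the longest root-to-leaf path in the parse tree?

5

[S [U when e do [M v = e] otherwise [U when e do [S [M v = e]]]]]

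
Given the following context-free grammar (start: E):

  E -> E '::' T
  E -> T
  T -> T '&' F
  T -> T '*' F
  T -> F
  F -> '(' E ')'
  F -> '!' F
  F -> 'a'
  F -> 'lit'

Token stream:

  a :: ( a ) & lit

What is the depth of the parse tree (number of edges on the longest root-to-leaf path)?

[E [E [T [F a]]] :: [T [T [F ( [E [T [F a]]] )]] & [F lit]]]

7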